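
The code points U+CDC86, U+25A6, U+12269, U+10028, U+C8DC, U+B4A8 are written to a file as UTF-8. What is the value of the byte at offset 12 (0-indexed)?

U+CDC86 → 4-byte form F3 8D B2 86 at offsets 0–3.
U+25A6 → 3-byte form E2 96 A6 at offsets 4–6.
U+12269 → 4-byte form F0 92 89 A9 at offsets 7–10.
U+10028 → 4-byte form F0 90 80 A8 at offsets 11–14.
Offset 12 falls in char 4's range; it's byte 2 of F0 90 80 A8 = 0x90.

0x90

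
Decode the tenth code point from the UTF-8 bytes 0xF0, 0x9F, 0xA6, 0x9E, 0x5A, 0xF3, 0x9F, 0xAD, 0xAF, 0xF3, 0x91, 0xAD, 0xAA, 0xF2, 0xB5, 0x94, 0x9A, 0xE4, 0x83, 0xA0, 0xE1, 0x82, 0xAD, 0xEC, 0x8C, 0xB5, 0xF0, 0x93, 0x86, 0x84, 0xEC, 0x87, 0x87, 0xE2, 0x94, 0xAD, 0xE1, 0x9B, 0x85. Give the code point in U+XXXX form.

U+C1C7

Offset 0: leading byte 0xF0 = 11110000 → 4-byte char #1 = F0 9F A6 9E.
Offset 4: leading byte 0x5A = 01011010 → 1-byte char #2 = 5A.
Offset 5: leading byte 0xF3 = 11110011 → 4-byte char #3 = F3 9F AD AF.
Offset 9: leading byte 0xF3 = 11110011 → 4-byte char #4 = F3 91 AD AA.
Offset 13: leading byte 0xF2 = 11110010 → 4-byte char #5 = F2 B5 94 9A.
Offset 17: leading byte 0xE4 = 11100100 → 3-byte char #6 = E4 83 A0.
Offset 20: leading byte 0xE1 = 11100001 → 3-byte char #7 = E1 82 AD.
Offset 23: leading byte 0xEC = 11101100 → 3-byte char #8 = EC 8C B5.
Offset 26: leading byte 0xF0 = 11110000 → 4-byte char #9 = F0 93 86 84.
Offset 30: leading byte 0xEC = 11101100 → 3-byte char #10 = EC 87 87.
Leading byte 0xEC = 11101100 matches 1110xxxx → 3-byte sequence.
Byte 1: 0xEC = 11101100, payload 1100 (4 bits).
Byte 2: 0x87 = 10000111 (10xxxxxx ✓), payload 000111.
Byte 3: 0x87 = 10000111 (10xxxxxx ✓), payload 000111.
Concatenate: 1100000111000111 = 0xC1C7 (16 bits → U+C1C7).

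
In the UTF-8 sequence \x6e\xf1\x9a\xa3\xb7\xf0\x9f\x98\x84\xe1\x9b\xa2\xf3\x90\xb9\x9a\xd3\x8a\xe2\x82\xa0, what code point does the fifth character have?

U+D0E5A

Offset 0: leading byte 0x6E = 01101110 → 1-byte char #1 = 6E.
Offset 1: leading byte 0xF1 = 11110001 → 4-byte char #2 = F1 9A A3 B7.
Offset 5: leading byte 0xF0 = 11110000 → 4-byte char #3 = F0 9F 98 84.
Offset 9: leading byte 0xE1 = 11100001 → 3-byte char #4 = E1 9B A2.
Offset 12: leading byte 0xF3 = 11110011 → 4-byte char #5 = F3 90 B9 9A.
Leading byte 0xF3 = 11110011 matches 11110xxx → 4-byte sequence.
Byte 1: 0xF3 = 11110011, payload 011 (3 bits).
Byte 2: 0x90 = 10010000 (10xxxxxx ✓), payload 010000.
Byte 3: 0xB9 = 10111001 (10xxxxxx ✓), payload 111001.
Byte 4: 0x9A = 10011010 (10xxxxxx ✓), payload 011010.
Concatenate: 011010000111001011010 = 0xD0E5A (21 bits → U+D0E5A).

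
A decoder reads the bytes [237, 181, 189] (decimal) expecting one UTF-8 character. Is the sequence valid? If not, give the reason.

invalid (encodes a surrogate (U+D800–U+DFFF))

Structurally a 3-byte sequence; payload = 0xDD7D.
But 0xDD7D is in U+D800–U+DFFF, the surrogate range. Surrogates are not Unicode scalar values and are forbidden in UTF-8.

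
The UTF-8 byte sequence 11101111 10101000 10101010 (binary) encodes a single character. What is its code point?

U+FA2A

Leading byte 0xEF = 11101111 matches 1110xxxx → 3-byte sequence.
Byte 1: 0xEF = 11101111, payload 1111 (4 bits).
Byte 2: 0xA8 = 10101000 (10xxxxxx ✓), payload 101000.
Byte 3: 0xAA = 10101010 (10xxxxxx ✓), payload 101010.
Concatenate: 1111101000101010 = 0xFA2A (16 bits → U+FA2A).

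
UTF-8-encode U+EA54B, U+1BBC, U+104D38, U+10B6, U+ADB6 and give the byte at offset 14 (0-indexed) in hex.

U+EA54B → 4-byte form F3 AA 95 8B at offsets 0–3.
U+1BBC → 3-byte form E1 AE BC at offsets 4–6.
U+104D38 → 4-byte form F4 84 B4 B8 at offsets 7–10.
U+10B6 → 3-byte form E1 82 B6 at offsets 11–13.
U+ADB6 → 3-byte form EA B6 B6 at offsets 14–16.
Offset 14 falls in char 5's range; it's byte 1 of EA B6 B6 = 0xEA.

0xEA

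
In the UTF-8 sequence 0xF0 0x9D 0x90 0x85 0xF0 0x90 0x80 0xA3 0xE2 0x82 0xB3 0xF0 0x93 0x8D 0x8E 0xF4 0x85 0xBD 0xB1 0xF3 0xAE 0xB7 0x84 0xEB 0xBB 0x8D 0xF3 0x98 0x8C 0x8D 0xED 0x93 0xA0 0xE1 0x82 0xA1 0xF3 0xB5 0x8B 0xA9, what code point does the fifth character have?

U+105F71

Offset 0: leading byte 0xF0 = 11110000 → 4-byte char #1 = F0 9D 90 85.
Offset 4: leading byte 0xF0 = 11110000 → 4-byte char #2 = F0 90 80 A3.
Offset 8: leading byte 0xE2 = 11100010 → 3-byte char #3 = E2 82 B3.
Offset 11: leading byte 0xF0 = 11110000 → 4-byte char #4 = F0 93 8D 8E.
Offset 15: leading byte 0xF4 = 11110100 → 4-byte char #5 = F4 85 BD B1.
Leading byte 0xF4 = 11110100 matches 11110xxx → 4-byte sequence.
Byte 1: 0xF4 = 11110100, payload 100 (3 bits).
Byte 2: 0x85 = 10000101 (10xxxxxx ✓), payload 000101.
Byte 3: 0xBD = 10111101 (10xxxxxx ✓), payload 111101.
Byte 4: 0xB1 = 10110001 (10xxxxxx ✓), payload 110001.
Concatenate: 100000101111101110001 = 0x105F71 (21 bits → U+105F71).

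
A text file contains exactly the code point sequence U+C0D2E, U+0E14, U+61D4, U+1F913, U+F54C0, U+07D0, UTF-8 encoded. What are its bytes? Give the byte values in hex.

U+C0D2E: 4-byte form → F3 80 B4 AE.
U+0E14: 3-byte form → E0 B8 94.
U+61D4: 3-byte form → E6 87 94.
U+1F913: 4-byte form → F0 9F A4 93.
U+F54C0: 4-byte form → F3 B5 93 80.
U+07D0: 2-byte form → DF 90.
Concatenated (20 bytes): F3 80 B4 AE E0 B8 94 E6 87 94 F0 9F A4 93 F3 B5 93 80 DF 90.

F3 80 B4 AE E0 B8 94 E6 87 94 F0 9F A4 93 F3 B5 93 80 DF 90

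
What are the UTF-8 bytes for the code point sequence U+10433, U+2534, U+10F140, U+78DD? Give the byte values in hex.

F0 90 90 B3 E2 94 B4 F4 8F 85 80 E7 A3 9D

U+10433: 4-byte form → F0 90 90 B3.
U+2534: 3-byte form → E2 94 B4.
U+10F140: 4-byte form → F4 8F 85 80.
U+78DD: 3-byte form → E7 A3 9D.
Concatenated (14 bytes): F0 90 90 B3 E2 94 B4 F4 8F 85 80 E7 A3 9D.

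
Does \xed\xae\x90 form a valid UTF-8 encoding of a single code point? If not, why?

Structurally a 3-byte sequence; payload = 0xDB90.
But 0xDB90 is in U+D800–U+DFFF, the surrogate range. Surrogates are not Unicode scalar values and are forbidden in UTF-8.

invalid (encodes a surrogate (U+D800–U+DFFF))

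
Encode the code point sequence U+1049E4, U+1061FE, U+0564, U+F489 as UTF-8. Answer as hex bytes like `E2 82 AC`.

U+1049E4: 4-byte form → F4 84 A7 A4.
U+1061FE: 4-byte form → F4 86 87 BE.
U+0564: 2-byte form → D5 A4.
U+F489: 3-byte form → EF 92 89.
Concatenated (13 bytes): F4 84 A7 A4 F4 86 87 BE D5 A4 EF 92 89.

F4 84 A7 A4 F4 86 87 BE D5 A4 EF 92 89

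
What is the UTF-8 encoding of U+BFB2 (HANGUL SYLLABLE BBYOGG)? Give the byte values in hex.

U+BFB2 = 0xBFB2 = 49074 decimal. In range U+0800–U+FFFF → 3-byte form: 1110xxxx 10xxxxxx 10xxxxxx.
Binary (16 bits): 1011111110110010.
Split 4+6+6: 1011 | 111110 | 110010.
Byte 1: 11101011 = 0xEB.
Byte 2: 10111110 = 0xBE.
Byte 3: 10110010 = 0xB2.

EB BE B2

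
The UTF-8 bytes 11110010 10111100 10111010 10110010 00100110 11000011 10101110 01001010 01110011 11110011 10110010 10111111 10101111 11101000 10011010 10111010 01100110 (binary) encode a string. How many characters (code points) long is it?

8

Byte at offset 0: 0xF2 = 11110010 → 4-byte char (#1). Advance 4.
Byte at offset 4: 0x26 = 00100110 → 1-byte char (#2). Advance 1.
Byte at offset 5: 0xC3 = 11000011 → 2-byte char (#3). Advance 2.
Byte at offset 7: 0x4A = 01001010 → 1-byte char (#4). Advance 1.
Byte at offset 8: 0x73 = 01110011 → 1-byte char (#5). Advance 1.
Byte at offset 9: 0xF3 = 11110011 → 4-byte char (#6). Advance 4.
Byte at offset 13: 0xE8 = 11101000 → 3-byte char (#7). Advance 3.
Byte at offset 16: 0x66 = 01100110 → 1-byte char (#8). Advance 1.
Reached end at offset 17 after 8 code points.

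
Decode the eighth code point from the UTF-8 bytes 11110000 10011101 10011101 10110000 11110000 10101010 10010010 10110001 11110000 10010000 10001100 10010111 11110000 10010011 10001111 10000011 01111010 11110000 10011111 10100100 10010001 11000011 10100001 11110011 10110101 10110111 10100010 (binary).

U+F5DE2

Offset 0: leading byte 0xF0 = 11110000 → 4-byte char #1 = F0 9D 9D B0.
Offset 4: leading byte 0xF0 = 11110000 → 4-byte char #2 = F0 AA 92 B1.
Offset 8: leading byte 0xF0 = 11110000 → 4-byte char #3 = F0 90 8C 97.
Offset 12: leading byte 0xF0 = 11110000 → 4-byte char #4 = F0 93 8F 83.
Offset 16: leading byte 0x7A = 01111010 → 1-byte char #5 = 7A.
Offset 17: leading byte 0xF0 = 11110000 → 4-byte char #6 = F0 9F A4 91.
Offset 21: leading byte 0xC3 = 11000011 → 2-byte char #7 = C3 A1.
Offset 23: leading byte 0xF3 = 11110011 → 4-byte char #8 = F3 B5 B7 A2.
Leading byte 0xF3 = 11110011 matches 11110xxx → 4-byte sequence.
Byte 1: 0xF3 = 11110011, payload 011 (3 bits).
Byte 2: 0xB5 = 10110101 (10xxxxxx ✓), payload 110101.
Byte 3: 0xB7 = 10110111 (10xxxxxx ✓), payload 110111.
Byte 4: 0xA2 = 10100010 (10xxxxxx ✓), payload 100010.
Concatenate: 011110101110111100010 = 0xF5DE2 (21 bits → U+F5DE2).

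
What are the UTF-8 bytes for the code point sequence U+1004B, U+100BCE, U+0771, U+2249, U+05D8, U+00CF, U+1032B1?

F0 90 81 8B F4 80 AF 8E DD B1 E2 89 89 D7 98 C3 8F F4 83 8A B1

U+1004B: 4-byte form → F0 90 81 8B.
U+100BCE: 4-byte form → F4 80 AF 8E.
U+0771: 2-byte form → DD B1.
U+2249: 3-byte form → E2 89 89.
U+05D8: 2-byte form → D7 98.
U+00CF: 2-byte form → C3 8F.
U+1032B1: 4-byte form → F4 83 8A B1.
Concatenated (21 bytes): F0 90 81 8B F4 80 AF 8E DD B1 E2 89 89 D7 98 C3 8F F4 83 8A B1.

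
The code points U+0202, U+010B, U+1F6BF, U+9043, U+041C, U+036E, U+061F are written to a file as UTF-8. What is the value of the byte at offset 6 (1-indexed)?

0x9F

1-indexed offset 6 is 0-indexed offset 5.
U+0202 → 2-byte form C8 82 at offsets 0–1.
U+010B → 2-byte form C4 8B at offsets 2–3.
U+1F6BF → 4-byte form F0 9F 9A BF at offsets 4–7.
Offset 5 falls in char 3's range; it's byte 2 of F0 9F 9A BF = 0x9F.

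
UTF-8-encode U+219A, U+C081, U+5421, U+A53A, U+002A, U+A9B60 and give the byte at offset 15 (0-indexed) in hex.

0xAD

U+219A → 3-byte form E2 86 9A at offsets 0–2.
U+C081 → 3-byte form EC 82 81 at offsets 3–5.
U+5421 → 3-byte form E5 90 A1 at offsets 6–8.
U+A53A → 3-byte form EA 94 BA at offsets 9–11.
U+002A → 1-byte form 2A at offsets 12–12.
U+A9B60 → 4-byte form F2 A9 AD A0 at offsets 13–16.
Offset 15 falls in char 6's range; it's byte 3 of F2 A9 AD A0 = 0xAD.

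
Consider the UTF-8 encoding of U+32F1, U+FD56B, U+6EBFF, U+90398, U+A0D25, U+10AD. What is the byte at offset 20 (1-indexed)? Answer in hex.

0xE1

1-indexed offset 20 is 0-indexed offset 19.
U+32F1 → 3-byte form E3 8B B1 at offsets 0–2.
U+FD56B → 4-byte form F3 BD 95 AB at offsets 3–6.
U+6EBFF → 4-byte form F1 AE AF BF at offsets 7–10.
U+90398 → 4-byte form F2 90 8E 98 at offsets 11–14.
U+A0D25 → 4-byte form F2 A0 B4 A5 at offsets 15–18.
U+10AD → 3-byte form E1 82 AD at offsets 19–21.
Offset 19 falls in char 6's range; it's byte 1 of E1 82 AD = 0xE1.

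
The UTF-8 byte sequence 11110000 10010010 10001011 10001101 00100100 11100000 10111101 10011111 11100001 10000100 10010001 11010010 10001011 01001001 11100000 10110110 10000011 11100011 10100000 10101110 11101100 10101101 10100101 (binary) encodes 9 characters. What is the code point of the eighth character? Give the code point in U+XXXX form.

Offset 0: leading byte 0xF0 = 11110000 → 4-byte char #1 = F0 92 8B 8D.
Offset 4: leading byte 0x24 = 00100100 → 1-byte char #2 = 24.
Offset 5: leading byte 0xE0 = 11100000 → 3-byte char #3 = E0 BD 9F.
Offset 8: leading byte 0xE1 = 11100001 → 3-byte char #4 = E1 84 91.
Offset 11: leading byte 0xD2 = 11010010 → 2-byte char #5 = D2 8B.
Offset 13: leading byte 0x49 = 01001001 → 1-byte char #6 = 49.
Offset 14: leading byte 0xE0 = 11100000 → 3-byte char #7 = E0 B6 83.
Offset 17: leading byte 0xE3 = 11100011 → 3-byte char #8 = E3 A0 AE.
Leading byte 0xE3 = 11100011 matches 1110xxxx → 3-byte sequence.
Byte 1: 0xE3 = 11100011, payload 0011 (4 bits).
Byte 2: 0xA0 = 10100000 (10xxxxxx ✓), payload 100000.
Byte 3: 0xAE = 10101110 (10xxxxxx ✓), payload 101110.
Concatenate: 0011100000101110 = 0x382E (16 bits → U+382E).

U+382E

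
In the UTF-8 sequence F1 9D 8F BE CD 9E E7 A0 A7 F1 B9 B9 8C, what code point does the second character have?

Offset 0: leading byte 0xF1 = 11110001 → 4-byte char #1 = F1 9D 8F BE.
Offset 4: leading byte 0xCD = 11001101 → 2-byte char #2 = CD 9E.
Leading byte 0xCD = 11001101 matches 110xxxxx → 2-byte sequence.
Byte 1: 0xCD = 11001101, payload 01101 (5 bits).
Byte 2: 0x9E = 10011110 (10xxxxxx ✓), payload 011110.
Concatenate: 01101011110 = 0x35E (11 bits → U+035E).

U+035E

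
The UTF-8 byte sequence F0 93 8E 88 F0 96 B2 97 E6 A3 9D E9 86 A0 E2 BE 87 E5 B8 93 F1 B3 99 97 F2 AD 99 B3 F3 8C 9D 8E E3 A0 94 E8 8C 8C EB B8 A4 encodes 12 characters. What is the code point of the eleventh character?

U+830C

Offset 0: leading byte 0xF0 = 11110000 → 4-byte char #1 = F0 93 8E 88.
Offset 4: leading byte 0xF0 = 11110000 → 4-byte char #2 = F0 96 B2 97.
Offset 8: leading byte 0xE6 = 11100110 → 3-byte char #3 = E6 A3 9D.
Offset 11: leading byte 0xE9 = 11101001 → 3-byte char #4 = E9 86 A0.
Offset 14: leading byte 0xE2 = 11100010 → 3-byte char #5 = E2 BE 87.
Offset 17: leading byte 0xE5 = 11100101 → 3-byte char #6 = E5 B8 93.
Offset 20: leading byte 0xF1 = 11110001 → 4-byte char #7 = F1 B3 99 97.
Offset 24: leading byte 0xF2 = 11110010 → 4-byte char #8 = F2 AD 99 B3.
Offset 28: leading byte 0xF3 = 11110011 → 4-byte char #9 = F3 8C 9D 8E.
Offset 32: leading byte 0xE3 = 11100011 → 3-byte char #10 = E3 A0 94.
Offset 35: leading byte 0xE8 = 11101000 → 3-byte char #11 = E8 8C 8C.
Leading byte 0xE8 = 11101000 matches 1110xxxx → 3-byte sequence.
Byte 1: 0xE8 = 11101000, payload 1000 (4 bits).
Byte 2: 0x8C = 10001100 (10xxxxxx ✓), payload 001100.
Byte 3: 0x8C = 10001100 (10xxxxxx ✓), payload 001100.
Concatenate: 1000001100001100 = 0x830C (16 bits → U+830C).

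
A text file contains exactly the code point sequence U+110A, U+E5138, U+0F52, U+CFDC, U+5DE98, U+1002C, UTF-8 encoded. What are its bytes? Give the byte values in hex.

E1 84 8A F3 A5 84 B8 E0 BD 92 EC BF 9C F1 9D BA 98 F0 90 80 AC

U+110A: 3-byte form → E1 84 8A.
U+E5138: 4-byte form → F3 A5 84 B8.
U+0F52: 3-byte form → E0 BD 92.
U+CFDC: 3-byte form → EC BF 9C.
U+5DE98: 4-byte form → F1 9D BA 98.
U+1002C: 4-byte form → F0 90 80 AC.
Concatenated (21 bytes): E1 84 8A F3 A5 84 B8 E0 BD 92 EC BF 9C F1 9D BA 98 F0 90 80 AC.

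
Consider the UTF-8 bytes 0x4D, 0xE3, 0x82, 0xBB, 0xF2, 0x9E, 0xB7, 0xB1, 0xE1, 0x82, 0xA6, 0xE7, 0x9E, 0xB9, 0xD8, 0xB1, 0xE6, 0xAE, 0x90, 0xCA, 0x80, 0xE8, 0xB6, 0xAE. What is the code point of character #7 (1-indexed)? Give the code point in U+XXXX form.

Offset 0: leading byte 0x4D = 01001101 → 1-byte char #1 = 4D.
Offset 1: leading byte 0xE3 = 11100011 → 3-byte char #2 = E3 82 BB.
Offset 4: leading byte 0xF2 = 11110010 → 4-byte char #3 = F2 9E B7 B1.
Offset 8: leading byte 0xE1 = 11100001 → 3-byte char #4 = E1 82 A6.
Offset 11: leading byte 0xE7 = 11100111 → 3-byte char #5 = E7 9E B9.
Offset 14: leading byte 0xD8 = 11011000 → 2-byte char #6 = D8 B1.
Offset 16: leading byte 0xE6 = 11100110 → 3-byte char #7 = E6 AE 90.
Leading byte 0xE6 = 11100110 matches 1110xxxx → 3-byte sequence.
Byte 1: 0xE6 = 11100110, payload 0110 (4 bits).
Byte 2: 0xAE = 10101110 (10xxxxxx ✓), payload 101110.
Byte 3: 0x90 = 10010000 (10xxxxxx ✓), payload 010000.
Concatenate: 0110101110010000 = 0x6B90 (16 bits → U+6B90).

U+6B90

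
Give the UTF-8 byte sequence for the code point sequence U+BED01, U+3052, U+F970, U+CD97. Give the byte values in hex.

F2 BE B4 81 E3 81 92 EF A5 B0 EC B6 97

U+BED01: 4-byte form → F2 BE B4 81.
U+3052: 3-byte form → E3 81 92.
U+F970: 3-byte form → EF A5 B0.
U+CD97: 3-byte form → EC B6 97.
Concatenated (13 bytes): F2 BE B4 81 E3 81 92 EF A5 B0 EC B6 97.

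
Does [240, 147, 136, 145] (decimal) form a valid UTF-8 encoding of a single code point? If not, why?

valid

Leading byte 0xF0 = 11110000 → 4-byte form.
Continuation bytes 0x93=10010011, 0x88=10001000, 0x91=10010001 all match 10xxxxxx.
Decoded value 0x13211 is ≥ 0x10000 (shortest form) and not a surrogate.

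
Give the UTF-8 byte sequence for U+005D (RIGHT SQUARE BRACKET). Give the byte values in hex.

5D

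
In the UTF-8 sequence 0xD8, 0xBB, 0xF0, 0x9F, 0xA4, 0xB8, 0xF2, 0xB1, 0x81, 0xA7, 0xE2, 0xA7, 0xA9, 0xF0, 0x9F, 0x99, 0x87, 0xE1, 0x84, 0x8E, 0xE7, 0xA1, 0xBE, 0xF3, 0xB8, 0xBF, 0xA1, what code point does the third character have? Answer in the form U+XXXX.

Offset 0: leading byte 0xD8 = 11011000 → 2-byte char #1 = D8 BB.
Offset 2: leading byte 0xF0 = 11110000 → 4-byte char #2 = F0 9F A4 B8.
Offset 6: leading byte 0xF2 = 11110010 → 4-byte char #3 = F2 B1 81 A7.
Leading byte 0xF2 = 11110010 matches 11110xxx → 4-byte sequence.
Byte 1: 0xF2 = 11110010, payload 010 (3 bits).
Byte 2: 0xB1 = 10110001 (10xxxxxx ✓), payload 110001.
Byte 3: 0x81 = 10000001 (10xxxxxx ✓), payload 000001.
Byte 4: 0xA7 = 10100111 (10xxxxxx ✓), payload 100111.
Concatenate: 010110001000001100111 = 0xB1067 (21 bits → U+B1067).

U+B1067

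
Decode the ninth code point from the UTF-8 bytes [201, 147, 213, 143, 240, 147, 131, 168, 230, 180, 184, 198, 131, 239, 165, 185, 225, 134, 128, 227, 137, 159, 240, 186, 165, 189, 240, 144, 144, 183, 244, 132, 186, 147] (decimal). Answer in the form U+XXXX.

Offset 0: leading byte 0xC9 = 11001001 → 2-byte char #1 = C9 93.
Offset 2: leading byte 0xD5 = 11010101 → 2-byte char #2 = D5 8F.
Offset 4: leading byte 0xF0 = 11110000 → 4-byte char #3 = F0 93 83 A8.
Offset 8: leading byte 0xE6 = 11100110 → 3-byte char #4 = E6 B4 B8.
Offset 11: leading byte 0xC6 = 11000110 → 2-byte char #5 = C6 83.
Offset 13: leading byte 0xEF = 11101111 → 3-byte char #6 = EF A5 B9.
Offset 16: leading byte 0xE1 = 11100001 → 3-byte char #7 = E1 86 80.
Offset 19: leading byte 0xE3 = 11100011 → 3-byte char #8 = E3 89 9F.
Offset 22: leading byte 0xF0 = 11110000 → 4-byte char #9 = F0 BA A5 BD.
Leading byte 0xF0 = 11110000 matches 11110xxx → 4-byte sequence.
Byte 1: 0xF0 = 11110000, payload 000 (3 bits).
Byte 2: 0xBA = 10111010 (10xxxxxx ✓), payload 111010.
Byte 3: 0xA5 = 10100101 (10xxxxxx ✓), payload 100101.
Byte 4: 0xBD = 10111101 (10xxxxxx ✓), payload 111101.
Concatenate: 000111010100101111101 = 0x3A97D (21 bits → U+3A97D).

U+3A97D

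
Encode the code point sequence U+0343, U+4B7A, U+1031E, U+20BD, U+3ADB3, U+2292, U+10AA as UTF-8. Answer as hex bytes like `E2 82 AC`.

U+0343: 2-byte form → CD 83.
U+4B7A: 3-byte form → E4 AD BA.
U+1031E: 4-byte form → F0 90 8C 9E.
U+20BD: 3-byte form → E2 82 BD.
U+3ADB3: 4-byte form → F0 BA B6 B3.
U+2292: 3-byte form → E2 8A 92.
U+10AA: 3-byte form → E1 82 AA.
Concatenated (22 bytes): CD 83 E4 AD BA F0 90 8C 9E E2 82 BD F0 BA B6 B3 E2 8A 92 E1 82 AA.

CD 83 E4 AD BA F0 90 8C 9E E2 82 BD F0 BA B6 B3 E2 8A 92 E1 82 AA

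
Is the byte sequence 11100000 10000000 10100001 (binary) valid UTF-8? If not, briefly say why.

Leading byte 0xE0 = 11100000 → 3-byte form.
Continuation bytes all match 10xxxxxx. Payload decodes to 0x21.
But 0x21 < 0x800, the minimum for a 3-byte sequence — this is an overlong encoding.

invalid (overlong encoding)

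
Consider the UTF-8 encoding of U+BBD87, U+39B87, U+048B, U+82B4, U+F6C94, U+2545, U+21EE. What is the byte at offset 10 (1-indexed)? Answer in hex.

1-indexed offset 10 is 0-indexed offset 9.
U+BBD87 → 4-byte form F2 BB B6 87 at offsets 0–3.
U+39B87 → 4-byte form F0 B9 AE 87 at offsets 4–7.
U+048B → 2-byte form D2 8B at offsets 8–9.
Offset 9 falls in char 3's range; it's byte 2 of D2 8B = 0x8B.

0x8B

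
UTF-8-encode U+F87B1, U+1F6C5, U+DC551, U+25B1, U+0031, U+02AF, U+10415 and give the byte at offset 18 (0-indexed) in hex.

0xF0

U+F87B1 → 4-byte form F3 B8 9E B1 at offsets 0–3.
U+1F6C5 → 4-byte form F0 9F 9B 85 at offsets 4–7.
U+DC551 → 4-byte form F3 9C 95 91 at offsets 8–11.
U+25B1 → 3-byte form E2 96 B1 at offsets 12–14.
U+0031 → 1-byte form 31 at offsets 15–15.
U+02AF → 2-byte form CA AF at offsets 16–17.
U+10415 → 4-byte form F0 90 90 95 at offsets 18–21.
Offset 18 falls in char 7's range; it's byte 1 of F0 90 90 95 = 0xF0.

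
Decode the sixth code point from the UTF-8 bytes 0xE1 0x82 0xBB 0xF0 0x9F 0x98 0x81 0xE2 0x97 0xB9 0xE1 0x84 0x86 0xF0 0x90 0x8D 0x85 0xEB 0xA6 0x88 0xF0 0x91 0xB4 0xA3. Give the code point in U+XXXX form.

U+B988

Offset 0: leading byte 0xE1 = 11100001 → 3-byte char #1 = E1 82 BB.
Offset 3: leading byte 0xF0 = 11110000 → 4-byte char #2 = F0 9F 98 81.
Offset 7: leading byte 0xE2 = 11100010 → 3-byte char #3 = E2 97 B9.
Offset 10: leading byte 0xE1 = 11100001 → 3-byte char #4 = E1 84 86.
Offset 13: leading byte 0xF0 = 11110000 → 4-byte char #5 = F0 90 8D 85.
Offset 17: leading byte 0xEB = 11101011 → 3-byte char #6 = EB A6 88.
Leading byte 0xEB = 11101011 matches 1110xxxx → 3-byte sequence.
Byte 1: 0xEB = 11101011, payload 1011 (4 bits).
Byte 2: 0xA6 = 10100110 (10xxxxxx ✓), payload 100110.
Byte 3: 0x88 = 10001000 (10xxxxxx ✓), payload 001000.
Concatenate: 1011100110001000 = 0xB988 (16 bits → U+B988).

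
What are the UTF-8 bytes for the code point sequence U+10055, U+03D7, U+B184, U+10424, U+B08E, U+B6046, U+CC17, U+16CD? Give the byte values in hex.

U+10055: 4-byte form → F0 90 81 95.
U+03D7: 2-byte form → CF 97.
U+B184: 3-byte form → EB 86 84.
U+10424: 4-byte form → F0 90 90 A4.
U+B08E: 3-byte form → EB 82 8E.
U+B6046: 4-byte form → F2 B6 81 86.
U+CC17: 3-byte form → EC B0 97.
U+16CD: 3-byte form → E1 9B 8D.
Concatenated (26 bytes): F0 90 81 95 CF 97 EB 86 84 F0 90 90 A4 EB 82 8E F2 B6 81 86 EC B0 97 E1 9B 8D.

F0 90 81 95 CF 97 EB 86 84 F0 90 90 A4 EB 82 8E F2 B6 81 86 EC B0 97 E1 9B 8D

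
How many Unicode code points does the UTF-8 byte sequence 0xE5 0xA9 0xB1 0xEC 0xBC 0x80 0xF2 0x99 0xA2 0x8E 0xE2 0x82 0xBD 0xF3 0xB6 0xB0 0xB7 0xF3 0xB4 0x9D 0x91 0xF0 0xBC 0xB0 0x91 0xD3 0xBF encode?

Byte at offset 0: 0xE5 = 11100101 → 3-byte char (#1). Advance 3.
Byte at offset 3: 0xEC = 11101100 → 3-byte char (#2). Advance 3.
Byte at offset 6: 0xF2 = 11110010 → 4-byte char (#3). Advance 4.
Byte at offset 10: 0xE2 = 11100010 → 3-byte char (#4). Advance 3.
Byte at offset 13: 0xF3 = 11110011 → 4-byte char (#5). Advance 4.
Byte at offset 17: 0xF3 = 11110011 → 4-byte char (#6). Advance 4.
Byte at offset 21: 0xF0 = 11110000 → 4-byte char (#7). Advance 4.
Byte at offset 25: 0xD3 = 11010011 → 2-byte char (#8). Advance 2.
Reached end at offset 27 after 8 code points.

8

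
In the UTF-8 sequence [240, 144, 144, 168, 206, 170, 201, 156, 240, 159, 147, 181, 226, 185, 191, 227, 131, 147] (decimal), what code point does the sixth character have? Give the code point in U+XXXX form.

U+30D3

Offset 0: leading byte 0xF0 = 11110000 → 4-byte char #1 = F0 90 90 A8.
Offset 4: leading byte 0xCE = 11001110 → 2-byte char #2 = CE AA.
Offset 6: leading byte 0xC9 = 11001001 → 2-byte char #3 = C9 9C.
Offset 8: leading byte 0xF0 = 11110000 → 4-byte char #4 = F0 9F 93 B5.
Offset 12: leading byte 0xE2 = 11100010 → 3-byte char #5 = E2 B9 BF.
Offset 15: leading byte 0xE3 = 11100011 → 3-byte char #6 = E3 83 93.
Leading byte 0xE3 = 11100011 matches 1110xxxx → 3-byte sequence.
Byte 1: 0xE3 = 11100011, payload 0011 (4 bits).
Byte 2: 0x83 = 10000011 (10xxxxxx ✓), payload 000011.
Byte 3: 0x93 = 10010011 (10xxxxxx ✓), payload 010011.
Concatenate: 0011000011010011 = 0x30D3 (16 bits → U+30D3).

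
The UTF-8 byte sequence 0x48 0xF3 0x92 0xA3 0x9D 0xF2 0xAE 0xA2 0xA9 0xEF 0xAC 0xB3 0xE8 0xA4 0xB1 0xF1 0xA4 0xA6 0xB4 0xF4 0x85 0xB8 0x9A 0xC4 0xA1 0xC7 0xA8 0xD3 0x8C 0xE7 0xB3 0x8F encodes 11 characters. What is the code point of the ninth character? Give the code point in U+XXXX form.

Offset 0: leading byte 0x48 = 01001000 → 1-byte char #1 = 48.
Offset 1: leading byte 0xF3 = 11110011 → 4-byte char #2 = F3 92 A3 9D.
Offset 5: leading byte 0xF2 = 11110010 → 4-byte char #3 = F2 AE A2 A9.
Offset 9: leading byte 0xEF = 11101111 → 3-byte char #4 = EF AC B3.
Offset 12: leading byte 0xE8 = 11101000 → 3-byte char #5 = E8 A4 B1.
Offset 15: leading byte 0xF1 = 11110001 → 4-byte char #6 = F1 A4 A6 B4.
Offset 19: leading byte 0xF4 = 11110100 → 4-byte char #7 = F4 85 B8 9A.
Offset 23: leading byte 0xC4 = 11000100 → 2-byte char #8 = C4 A1.
Offset 25: leading byte 0xC7 = 11000111 → 2-byte char #9 = C7 A8.
Leading byte 0xC7 = 11000111 matches 110xxxxx → 2-byte sequence.
Byte 1: 0xC7 = 11000111, payload 00111 (5 bits).
Byte 2: 0xA8 = 10101000 (10xxxxxx ✓), payload 101000.
Concatenate: 00111101000 = 0x1E8 (11 bits → U+01E8).

U+01E8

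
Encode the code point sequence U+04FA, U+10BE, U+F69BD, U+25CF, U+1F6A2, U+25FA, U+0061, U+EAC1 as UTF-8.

U+04FA: 2-byte form → D3 BA.
U+10BE: 3-byte form → E1 82 BE.
U+F69BD: 4-byte form → F3 B6 A6 BD.
U+25CF: 3-byte form → E2 97 8F.
U+1F6A2: 4-byte form → F0 9F 9A A2.
U+25FA: 3-byte form → E2 97 BA.
U+0061: 1-byte form → 61.
U+EAC1: 3-byte form → EE AB 81.
Concatenated (23 bytes): D3 BA E1 82 BE F3 B6 A6 BD E2 97 8F F0 9F 9A A2 E2 97 BA 61 EE AB 81.

D3 BA E1 82 BE F3 B6 A6 BD E2 97 8F F0 9F 9A A2 E2 97 BA 61 EE AB 81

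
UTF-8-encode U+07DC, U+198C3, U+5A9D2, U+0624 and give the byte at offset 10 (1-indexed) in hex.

0x92

1-indexed offset 10 is 0-indexed offset 9.
U+07DC → 2-byte form DF 9C at offsets 0–1.
U+198C3 → 4-byte form F0 99 A3 83 at offsets 2–5.
U+5A9D2 → 4-byte form F1 9A A7 92 at offsets 6–9.
Offset 9 falls in char 3's range; it's byte 4 of F1 9A A7 92 = 0x92.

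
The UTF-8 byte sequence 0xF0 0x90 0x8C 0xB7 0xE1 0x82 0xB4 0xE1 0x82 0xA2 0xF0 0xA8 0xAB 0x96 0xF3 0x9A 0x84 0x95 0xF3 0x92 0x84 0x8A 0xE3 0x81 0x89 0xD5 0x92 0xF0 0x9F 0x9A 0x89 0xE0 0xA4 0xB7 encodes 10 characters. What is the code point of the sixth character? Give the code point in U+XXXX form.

Offset 0: leading byte 0xF0 = 11110000 → 4-byte char #1 = F0 90 8C B7.
Offset 4: leading byte 0xE1 = 11100001 → 3-byte char #2 = E1 82 B4.
Offset 7: leading byte 0xE1 = 11100001 → 3-byte char #3 = E1 82 A2.
Offset 10: leading byte 0xF0 = 11110000 → 4-byte char #4 = F0 A8 AB 96.
Offset 14: leading byte 0xF3 = 11110011 → 4-byte char #5 = F3 9A 84 95.
Offset 18: leading byte 0xF3 = 11110011 → 4-byte char #6 = F3 92 84 8A.
Leading byte 0xF3 = 11110011 matches 11110xxx → 4-byte sequence.
Byte 1: 0xF3 = 11110011, payload 011 (3 bits).
Byte 2: 0x92 = 10010010 (10xxxxxx ✓), payload 010010.
Byte 3: 0x84 = 10000100 (10xxxxxx ✓), payload 000100.
Byte 4: 0x8A = 10001010 (10xxxxxx ✓), payload 001010.
Concatenate: 011010010000100001010 = 0xD210A (21 bits → U+D210A).

U+D210A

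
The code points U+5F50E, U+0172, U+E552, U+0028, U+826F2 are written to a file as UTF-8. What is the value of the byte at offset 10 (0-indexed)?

0xF2

U+5F50E → 4-byte form F1 9F 94 8E at offsets 0–3.
U+0172 → 2-byte form C5 B2 at offsets 4–5.
U+E552 → 3-byte form EE 95 92 at offsets 6–8.
U+0028 → 1-byte form 28 at offsets 9–9.
U+826F2 → 4-byte form F2 82 9B B2 at offsets 10–13.
Offset 10 falls in char 5's range; it's byte 1 of F2 82 9B B2 = 0xF2.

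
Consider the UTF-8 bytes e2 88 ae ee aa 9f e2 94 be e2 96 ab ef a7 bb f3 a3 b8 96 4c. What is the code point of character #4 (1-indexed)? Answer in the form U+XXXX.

U+25AB

Offset 0: leading byte 0xE2 = 11100010 → 3-byte char #1 = E2 88 AE.
Offset 3: leading byte 0xEE = 11101110 → 3-byte char #2 = EE AA 9F.
Offset 6: leading byte 0xE2 = 11100010 → 3-byte char #3 = E2 94 BE.
Offset 9: leading byte 0xE2 = 11100010 → 3-byte char #4 = E2 96 AB.
Leading byte 0xE2 = 11100010 matches 1110xxxx → 3-byte sequence.
Byte 1: 0xE2 = 11100010, payload 0010 (4 bits).
Byte 2: 0x96 = 10010110 (10xxxxxx ✓), payload 010110.
Byte 3: 0xAB = 10101011 (10xxxxxx ✓), payload 101011.
Concatenate: 0010010110101011 = 0x25AB (16 bits → U+25AB).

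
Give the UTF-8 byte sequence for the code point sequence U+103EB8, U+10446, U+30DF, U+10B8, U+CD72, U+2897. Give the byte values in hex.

U+103EB8: 4-byte form → F4 83 BA B8.
U+10446: 4-byte form → F0 90 91 86.
U+30DF: 3-byte form → E3 83 9F.
U+10B8: 3-byte form → E1 82 B8.
U+CD72: 3-byte form → EC B5 B2.
U+2897: 3-byte form → E2 A2 97.
Concatenated (20 bytes): F4 83 BA B8 F0 90 91 86 E3 83 9F E1 82 B8 EC B5 B2 E2 A2 97.

F4 83 BA B8 F0 90 91 86 E3 83 9F E1 82 B8 EC B5 B2 E2 A2 97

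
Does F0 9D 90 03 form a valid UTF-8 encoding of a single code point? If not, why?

Leading byte 0xF0 = 11110000 → 4-byte form.
Byte 4 is 0x03 = 00000011, which is not 10xxxxxx — expected a continuation byte.

invalid (non-continuation byte where continuation expected)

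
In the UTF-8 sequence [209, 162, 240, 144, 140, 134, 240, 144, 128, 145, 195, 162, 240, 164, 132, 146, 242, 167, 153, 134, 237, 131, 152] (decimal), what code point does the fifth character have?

Offset 0: leading byte 0xD1 = 11010001 → 2-byte char #1 = D1 A2.
Offset 2: leading byte 0xF0 = 11110000 → 4-byte char #2 = F0 90 8C 86.
Offset 6: leading byte 0xF0 = 11110000 → 4-byte char #3 = F0 90 80 91.
Offset 10: leading byte 0xC3 = 11000011 → 2-byte char #4 = C3 A2.
Offset 12: leading byte 0xF0 = 11110000 → 4-byte char #5 = F0 A4 84 92.
Leading byte 0xF0 = 11110000 matches 11110xxx → 4-byte sequence.
Byte 1: 0xF0 = 11110000, payload 000 (3 bits).
Byte 2: 0xA4 = 10100100 (10xxxxxx ✓), payload 100100.
Byte 3: 0x84 = 10000100 (10xxxxxx ✓), payload 000100.
Byte 4: 0x92 = 10010010 (10xxxxxx ✓), payload 010010.
Concatenate: 000100100000100010010 = 0x24112 (21 bits → U+24112).

U+24112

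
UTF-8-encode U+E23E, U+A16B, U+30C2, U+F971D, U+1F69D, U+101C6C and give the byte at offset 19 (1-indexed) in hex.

1-indexed offset 19 is 0-indexed offset 18.
U+E23E → 3-byte form EE 88 BE at offsets 0–2.
U+A16B → 3-byte form EA 85 AB at offsets 3–5.
U+30C2 → 3-byte form E3 83 82 at offsets 6–8.
U+F971D → 4-byte form F3 B9 9C 9D at offsets 9–12.
U+1F69D → 4-byte form F0 9F 9A 9D at offsets 13–16.
U+101C6C → 4-byte form F4 81 B1 AC at offsets 17–20.
Offset 18 falls in char 6's range; it's byte 2 of F4 81 B1 AC = 0x81.

0x81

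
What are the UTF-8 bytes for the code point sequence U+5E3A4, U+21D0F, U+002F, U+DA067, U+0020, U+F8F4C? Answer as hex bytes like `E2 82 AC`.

U+5E3A4: 4-byte form → F1 9E 8E A4.
U+21D0F: 4-byte form → F0 A1 B4 8F.
U+002F: 1-byte form → 2F.
U+DA067: 4-byte form → F3 9A 81 A7.
U+0020: 1-byte form → 20.
U+F8F4C: 4-byte form → F3 B8 BD 8C.
Concatenated (18 bytes): F1 9E 8E A4 F0 A1 B4 8F 2F F3 9A 81 A7 20 F3 B8 BD 8C.

F1 9E 8E A4 F0 A1 B4 8F 2F F3 9A 81 A7 20 F3 B8 BD 8C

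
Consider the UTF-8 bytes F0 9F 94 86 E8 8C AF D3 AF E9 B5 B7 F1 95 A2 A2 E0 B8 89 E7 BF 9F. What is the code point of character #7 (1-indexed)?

Offset 0: leading byte 0xF0 = 11110000 → 4-byte char #1 = F0 9F 94 86.
Offset 4: leading byte 0xE8 = 11101000 → 3-byte char #2 = E8 8C AF.
Offset 7: leading byte 0xD3 = 11010011 → 2-byte char #3 = D3 AF.
Offset 9: leading byte 0xE9 = 11101001 → 3-byte char #4 = E9 B5 B7.
Offset 12: leading byte 0xF1 = 11110001 → 4-byte char #5 = F1 95 A2 A2.
Offset 16: leading byte 0xE0 = 11100000 → 3-byte char #6 = E0 B8 89.
Offset 19: leading byte 0xE7 = 11100111 → 3-byte char #7 = E7 BF 9F.
Leading byte 0xE7 = 11100111 matches 1110xxxx → 3-byte sequence.
Byte 1: 0xE7 = 11100111, payload 0111 (4 bits).
Byte 2: 0xBF = 10111111 (10xxxxxx ✓), payload 111111.
Byte 3: 0x9F = 10011111 (10xxxxxx ✓), payload 011111.
Concatenate: 0111111111011111 = 0x7FDF (16 bits → U+7FDF).

U+7FDF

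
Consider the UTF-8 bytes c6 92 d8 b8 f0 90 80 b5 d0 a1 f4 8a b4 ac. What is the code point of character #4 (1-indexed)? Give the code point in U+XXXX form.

Offset 0: leading byte 0xC6 = 11000110 → 2-byte char #1 = C6 92.
Offset 2: leading byte 0xD8 = 11011000 → 2-byte char #2 = D8 B8.
Offset 4: leading byte 0xF0 = 11110000 → 4-byte char #3 = F0 90 80 B5.
Offset 8: leading byte 0xD0 = 11010000 → 2-byte char #4 = D0 A1.
Leading byte 0xD0 = 11010000 matches 110xxxxx → 2-byte sequence.
Byte 1: 0xD0 = 11010000, payload 10000 (5 bits).
Byte 2: 0xA1 = 10100001 (10xxxxxx ✓), payload 100001.
Concatenate: 10000100001 = 0x421 (11 bits → U+0421).

U+0421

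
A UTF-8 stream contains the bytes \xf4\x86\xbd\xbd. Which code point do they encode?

U+106F7D

Leading byte 0xF4 = 11110100 matches 11110xxx → 4-byte sequence.
Byte 1: 0xF4 = 11110100, payload 100 (3 bits).
Byte 2: 0x86 = 10000110 (10xxxxxx ✓), payload 000110.
Byte 3: 0xBD = 10111101 (10xxxxxx ✓), payload 111101.
Byte 4: 0xBD = 10111101 (10xxxxxx ✓), payload 111101.
Concatenate: 100000110111101111101 = 0x106F7D (21 bits → U+106F7D).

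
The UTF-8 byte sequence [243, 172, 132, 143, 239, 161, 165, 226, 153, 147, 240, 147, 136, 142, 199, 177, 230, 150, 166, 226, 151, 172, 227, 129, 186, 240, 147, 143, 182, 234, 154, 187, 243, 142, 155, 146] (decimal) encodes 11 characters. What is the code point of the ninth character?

U+133F6

Offset 0: leading byte 0xF3 = 11110011 → 4-byte char #1 = F3 AC 84 8F.
Offset 4: leading byte 0xEF = 11101111 → 3-byte char #2 = EF A1 A5.
Offset 7: leading byte 0xE2 = 11100010 → 3-byte char #3 = E2 99 93.
Offset 10: leading byte 0xF0 = 11110000 → 4-byte char #4 = F0 93 88 8E.
Offset 14: leading byte 0xC7 = 11000111 → 2-byte char #5 = C7 B1.
Offset 16: leading byte 0xE6 = 11100110 → 3-byte char #6 = E6 96 A6.
Offset 19: leading byte 0xE2 = 11100010 → 3-byte char #7 = E2 97 AC.
Offset 22: leading byte 0xE3 = 11100011 → 3-byte char #8 = E3 81 BA.
Offset 25: leading byte 0xF0 = 11110000 → 4-byte char #9 = F0 93 8F B6.
Leading byte 0xF0 = 11110000 matches 11110xxx → 4-byte sequence.
Byte 1: 0xF0 = 11110000, payload 000 (3 bits).
Byte 2: 0x93 = 10010011 (10xxxxxx ✓), payload 010011.
Byte 3: 0x8F = 10001111 (10xxxxxx ✓), payload 001111.
Byte 4: 0xB6 = 10110110 (10xxxxxx ✓), payload 110110.
Concatenate: 000010011001111110110 = 0x133F6 (21 bits → U+133F6).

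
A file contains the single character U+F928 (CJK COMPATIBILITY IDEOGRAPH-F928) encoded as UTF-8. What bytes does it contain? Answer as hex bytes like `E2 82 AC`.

U+F928 = 0xF928 = 63784 decimal. In range U+0800–U+FFFF → 3-byte form: 1110xxxx 10xxxxxx 10xxxxxx.
Binary (16 bits): 1111100100101000.
Split 4+6+6: 1111 | 100100 | 101000.
Byte 1: 11101111 = 0xEF.
Byte 2: 10100100 = 0xA4.
Byte 3: 10101000 = 0xA8.

EF A4 A8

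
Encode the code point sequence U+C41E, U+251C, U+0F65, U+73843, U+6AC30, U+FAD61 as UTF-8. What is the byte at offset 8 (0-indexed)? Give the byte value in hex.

0xA5

U+C41E → 3-byte form EC 90 9E at offsets 0–2.
U+251C → 3-byte form E2 94 9C at offsets 3–5.
U+0F65 → 3-byte form E0 BD A5 at offsets 6–8.
Offset 8 falls in char 3's range; it's byte 3 of E0 BD A5 = 0xA5.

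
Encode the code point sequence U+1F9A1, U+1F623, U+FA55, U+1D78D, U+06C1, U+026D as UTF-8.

U+1F9A1: 4-byte form → F0 9F A6 A1.
U+1F623: 4-byte form → F0 9F 98 A3.
U+FA55: 3-byte form → EF A9 95.
U+1D78D: 4-byte form → F0 9D 9E 8D.
U+06C1: 2-byte form → DB 81.
U+026D: 2-byte form → C9 AD.
Concatenated (19 bytes): F0 9F A6 A1 F0 9F 98 A3 EF A9 95 F0 9D 9E 8D DB 81 C9 AD.

F0 9F A6 A1 F0 9F 98 A3 EF A9 95 F0 9D 9E 8D DB 81 C9 AD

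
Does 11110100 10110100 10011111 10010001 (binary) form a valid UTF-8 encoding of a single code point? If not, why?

invalid (encodes a value above U+10FFFF)

Leading byte 0xF4 = 11110100 → 4-byte form.
Payload = 0x1347D1, which exceeds U+10FFFF, the maximum Unicode code point. (Leading bytes F5–FF, or F4 followed by ≥ 0x90, are invalid.)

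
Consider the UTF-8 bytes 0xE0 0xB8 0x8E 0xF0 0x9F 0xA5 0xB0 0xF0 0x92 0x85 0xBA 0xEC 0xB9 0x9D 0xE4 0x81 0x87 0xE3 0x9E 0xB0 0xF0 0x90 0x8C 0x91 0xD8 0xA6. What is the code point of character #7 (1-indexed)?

U+10311

Offset 0: leading byte 0xE0 = 11100000 → 3-byte char #1 = E0 B8 8E.
Offset 3: leading byte 0xF0 = 11110000 → 4-byte char #2 = F0 9F A5 B0.
Offset 7: leading byte 0xF0 = 11110000 → 4-byte char #3 = F0 92 85 BA.
Offset 11: leading byte 0xEC = 11101100 → 3-byte char #4 = EC B9 9D.
Offset 14: leading byte 0xE4 = 11100100 → 3-byte char #5 = E4 81 87.
Offset 17: leading byte 0xE3 = 11100011 → 3-byte char #6 = E3 9E B0.
Offset 20: leading byte 0xF0 = 11110000 → 4-byte char #7 = F0 90 8C 91.
Leading byte 0xF0 = 11110000 matches 11110xxx → 4-byte sequence.
Byte 1: 0xF0 = 11110000, payload 000 (3 bits).
Byte 2: 0x90 = 10010000 (10xxxxxx ✓), payload 010000.
Byte 3: 0x8C = 10001100 (10xxxxxx ✓), payload 001100.
Byte 4: 0x91 = 10010001 (10xxxxxx ✓), payload 010001.
Concatenate: 000010000001100010001 = 0x10311 (21 bits → U+10311).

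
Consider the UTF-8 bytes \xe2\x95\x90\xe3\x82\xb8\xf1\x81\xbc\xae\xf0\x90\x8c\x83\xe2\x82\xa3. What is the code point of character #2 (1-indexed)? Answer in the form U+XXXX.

U+30B8

Offset 0: leading byte 0xE2 = 11100010 → 3-byte char #1 = E2 95 90.
Offset 3: leading byte 0xE3 = 11100011 → 3-byte char #2 = E3 82 B8.
Leading byte 0xE3 = 11100011 matches 1110xxxx → 3-byte sequence.
Byte 1: 0xE3 = 11100011, payload 0011 (4 bits).
Byte 2: 0x82 = 10000010 (10xxxxxx ✓), payload 000010.
Byte 3: 0xB8 = 10111000 (10xxxxxx ✓), payload 111000.
Concatenate: 0011000010111000 = 0x30B8 (16 bits → U+30B8).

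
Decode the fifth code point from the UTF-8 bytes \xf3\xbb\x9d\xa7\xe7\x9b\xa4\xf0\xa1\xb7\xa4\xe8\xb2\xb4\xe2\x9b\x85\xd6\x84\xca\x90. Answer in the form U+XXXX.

U+26C5

Offset 0: leading byte 0xF3 = 11110011 → 4-byte char #1 = F3 BB 9D A7.
Offset 4: leading byte 0xE7 = 11100111 → 3-byte char #2 = E7 9B A4.
Offset 7: leading byte 0xF0 = 11110000 → 4-byte char #3 = F0 A1 B7 A4.
Offset 11: leading byte 0xE8 = 11101000 → 3-byte char #4 = E8 B2 B4.
Offset 14: leading byte 0xE2 = 11100010 → 3-byte char #5 = E2 9B 85.
Leading byte 0xE2 = 11100010 matches 1110xxxx → 3-byte sequence.
Byte 1: 0xE2 = 11100010, payload 0010 (4 bits).
Byte 2: 0x9B = 10011011 (10xxxxxx ✓), payload 011011.
Byte 3: 0x85 = 10000101 (10xxxxxx ✓), payload 000101.
Concatenate: 0010011011000101 = 0x26C5 (16 bits → U+26C5).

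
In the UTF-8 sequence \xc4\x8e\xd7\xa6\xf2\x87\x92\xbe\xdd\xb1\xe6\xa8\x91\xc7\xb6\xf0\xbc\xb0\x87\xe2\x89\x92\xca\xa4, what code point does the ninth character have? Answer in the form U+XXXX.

U+02A4

Offset 0: leading byte 0xC4 = 11000100 → 2-byte char #1 = C4 8E.
Offset 2: leading byte 0xD7 = 11010111 → 2-byte char #2 = D7 A6.
Offset 4: leading byte 0xF2 = 11110010 → 4-byte char #3 = F2 87 92 BE.
Offset 8: leading byte 0xDD = 11011101 → 2-byte char #4 = DD B1.
Offset 10: leading byte 0xE6 = 11100110 → 3-byte char #5 = E6 A8 91.
Offset 13: leading byte 0xC7 = 11000111 → 2-byte char #6 = C7 B6.
Offset 15: leading byte 0xF0 = 11110000 → 4-byte char #7 = F0 BC B0 87.
Offset 19: leading byte 0xE2 = 11100010 → 3-byte char #8 = E2 89 92.
Offset 22: leading byte 0xCA = 11001010 → 2-byte char #9 = CA A4.
Leading byte 0xCA = 11001010 matches 110xxxxx → 2-byte sequence.
Byte 1: 0xCA = 11001010, payload 01010 (5 bits).
Byte 2: 0xA4 = 10100100 (10xxxxxx ✓), payload 100100.
Concatenate: 01010100100 = 0x2A4 (11 bits → U+02A4).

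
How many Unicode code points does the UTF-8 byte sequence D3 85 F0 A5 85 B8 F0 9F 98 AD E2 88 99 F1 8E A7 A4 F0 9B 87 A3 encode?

6

Byte at offset 0: 0xD3 = 11010011 → 2-byte char (#1). Advance 2.
Byte at offset 2: 0xF0 = 11110000 → 4-byte char (#2). Advance 4.
Byte at offset 6: 0xF0 = 11110000 → 4-byte char (#3). Advance 4.
Byte at offset 10: 0xE2 = 11100010 → 3-byte char (#4). Advance 3.
Byte at offset 13: 0xF1 = 11110001 → 4-byte char (#5). Advance 4.
Byte at offset 17: 0xF0 = 11110000 → 4-byte char (#6). Advance 4.
Reached end at offset 21 after 6 code points.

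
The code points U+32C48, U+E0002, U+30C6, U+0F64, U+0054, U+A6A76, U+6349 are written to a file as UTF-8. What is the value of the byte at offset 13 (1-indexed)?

0xBD

1-indexed offset 13 is 0-indexed offset 12.
U+32C48 → 4-byte form F0 B2 B1 88 at offsets 0–3.
U+E0002 → 4-byte form F3 A0 80 82 at offsets 4–7.
U+30C6 → 3-byte form E3 83 86 at offsets 8–10.
U+0F64 → 3-byte form E0 BD A4 at offsets 11–13.
Offset 12 falls in char 4's range; it's byte 2 of E0 BD A4 = 0xBD.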